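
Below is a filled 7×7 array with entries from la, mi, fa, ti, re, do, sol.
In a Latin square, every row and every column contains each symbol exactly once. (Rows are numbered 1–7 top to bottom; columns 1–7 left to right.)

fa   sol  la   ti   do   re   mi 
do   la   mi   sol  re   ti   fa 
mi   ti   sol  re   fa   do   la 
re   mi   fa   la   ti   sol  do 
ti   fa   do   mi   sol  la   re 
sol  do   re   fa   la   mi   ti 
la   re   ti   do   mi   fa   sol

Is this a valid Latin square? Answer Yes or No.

Each row is a permutation of the 7 symbols, and so is each column.

Yes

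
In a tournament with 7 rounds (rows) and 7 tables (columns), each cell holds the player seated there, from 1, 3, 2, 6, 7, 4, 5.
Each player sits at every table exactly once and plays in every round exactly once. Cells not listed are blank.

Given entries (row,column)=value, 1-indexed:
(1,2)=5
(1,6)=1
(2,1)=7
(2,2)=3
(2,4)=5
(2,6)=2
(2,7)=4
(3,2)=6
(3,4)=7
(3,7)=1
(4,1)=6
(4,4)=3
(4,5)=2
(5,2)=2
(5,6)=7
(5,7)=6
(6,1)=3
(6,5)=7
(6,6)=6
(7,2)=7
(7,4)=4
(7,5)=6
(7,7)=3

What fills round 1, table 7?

2

Round 2, table 5: round 2 has {3, 2, 7, 4, 5} and table 5 has {2, 6, 7}, leaving only 1.
Round 2, table 3: round 2 has {1, 3, 2, 7, 4, 5} and table 3 has {}, leaving only 6.
Round 5, table 4: round 5 has {2, 6, 7} and table 4 has {3, 7, 4, 5}, leaving only 1.
Round 6, table 4: round 6 has {3, 6, 7} and table 4 has {1, 3, 7, 4, 5}, leaving only 2.
Round 1, table 4: round 1 has {1, 5} and table 4 has {1, 3, 2, 7, 4, 5}, leaving only 6.
Round 6, table 7: round 6 has {3, 2, 6, 7} and table 7 has {1, 3, 6, 4}, leaving only 5.
Round 4, table 7: round 4 has {3, 2, 6} and table 7 has {1, 3, 6, 4, 5}, leaving only 7.
Round 1 already has {1, 6, 5} and table 7 already has {1, 3, 6, 7, 4, 5}, so round 1, table 7 must be 2.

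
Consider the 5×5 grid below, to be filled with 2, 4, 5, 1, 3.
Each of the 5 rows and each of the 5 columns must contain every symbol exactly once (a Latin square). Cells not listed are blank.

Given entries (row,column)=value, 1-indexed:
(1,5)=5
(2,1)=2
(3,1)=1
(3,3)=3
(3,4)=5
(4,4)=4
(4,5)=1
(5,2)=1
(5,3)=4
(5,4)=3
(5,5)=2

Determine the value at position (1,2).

3

Row 2, column 4: row 2 has {2} and column 4 has {4, 5, 3}, leaving only 1.
Row 1, column 4: row 1 has {5} and column 4 has {4, 5, 1, 3}, leaving only 2.
Row 1, column 3: row 1 has {2, 5} and column 3 has {4, 3}, leaving only 1.
Row 2, column 3: row 2 has {2, 1} and column 3 has {4, 1, 3}, leaving only 5.
Row 3, column 5: row 3 has {5, 1, 3} and column 5 has {2, 5, 1}, leaving only 4.
Row 2, column 5: row 2 has {2, 5, 1} and column 5 has {2, 4, 5, 1}, leaving only 3.
Row 2, column 2: row 2 has {2, 5, 1, 3} and column 2 has {1}, leaving only 4.
Row 1 already has {2, 5, 1} and column 2 already has {4, 1}, so row 1, column 2 must be 3.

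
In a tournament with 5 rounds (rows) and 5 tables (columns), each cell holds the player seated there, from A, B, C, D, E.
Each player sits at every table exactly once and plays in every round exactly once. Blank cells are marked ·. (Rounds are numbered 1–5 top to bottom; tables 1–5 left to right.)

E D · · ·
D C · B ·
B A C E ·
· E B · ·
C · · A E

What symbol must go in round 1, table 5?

B

Round 1, table 3: round 1 has {D, E} and table 3 has {B, C}, leaving only A.
Round 1, table 4: round 1 has {A, D, E} and table 4 has {A, B, E}, leaving only C.
Round 1 already has {A, C, D, E} and table 5 already has {E}, so round 1, table 5 must be B.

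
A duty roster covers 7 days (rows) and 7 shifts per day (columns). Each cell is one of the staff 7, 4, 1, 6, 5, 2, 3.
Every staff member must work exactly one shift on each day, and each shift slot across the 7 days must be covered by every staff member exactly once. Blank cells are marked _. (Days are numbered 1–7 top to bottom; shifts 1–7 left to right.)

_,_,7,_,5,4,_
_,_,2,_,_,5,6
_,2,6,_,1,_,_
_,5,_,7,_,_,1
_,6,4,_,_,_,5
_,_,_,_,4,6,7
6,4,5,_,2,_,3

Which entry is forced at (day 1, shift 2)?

1

Day 1, shift 7: day 1 has {7, 4, 5} and shift 7 has {7, 1, 6, 5, 3}, leaving only 2.
Day 3, shift 7: day 3 has {1, 6, 2} and shift 7 has {7, 1, 6, 5, 2, 3}, leaving only 4.
Day 4, shift 3: day 4 has {7, 1, 5} and shift 3 has {7, 4, 6, 5, 2}, leaving only 3.
Day 4, shift 5: day 4 has {7, 1, 5, 3} and shift 5 has {4, 1, 5, 2}, leaving only 6.
Day 4, shift 6: day 4 has {7, 1, 6, 5, 3} and shift 6 has {4, 6, 5}, leaving only 2.
Day 4, shift 1: day 4 has {7, 1, 6, 5, 2, 3} and shift 1 has {6}, leaving only 4.
Day 6, shift 3: day 6 has {7, 4, 6} and shift 3 has {7, 4, 6, 5, 2, 3}, leaving only 1.
Day 6, shift 2: day 6 has {7, 4, 1, 6} and shift 2 has {4, 6, 5, 2}, leaving only 3.
Day 1 already has {7, 4, 5, 2} and shift 2 already has {4, 6, 5, 2, 3}, so day 1, shift 2 must be 1.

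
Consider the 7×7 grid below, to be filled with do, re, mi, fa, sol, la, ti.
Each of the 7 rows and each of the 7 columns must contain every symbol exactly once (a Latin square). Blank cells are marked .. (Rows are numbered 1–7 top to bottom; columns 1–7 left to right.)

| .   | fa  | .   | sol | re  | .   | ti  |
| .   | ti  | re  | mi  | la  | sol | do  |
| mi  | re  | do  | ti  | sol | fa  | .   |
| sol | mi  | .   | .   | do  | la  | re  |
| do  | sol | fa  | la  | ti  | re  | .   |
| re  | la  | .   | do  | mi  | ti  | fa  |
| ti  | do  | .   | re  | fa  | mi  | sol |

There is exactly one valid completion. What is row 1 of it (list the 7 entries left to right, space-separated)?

Row 1, column 1: row 1 has {re, fa, sol, ti} and column 1 has {do, re, mi, sol, ti}, leaving only la.
Row 1, column 3: row 1 has {re, fa, sol, la, ti} and column 3 has {do, re, fa}, leaving only mi.
Row 1, column 6: row 1 has {re, mi, fa, sol, la, ti} and column 6 has {re, mi, fa, sol, la, ti}, leaving only do.
So row 1 reads: la fa mi sol re do ti.

la fa mi sol re do ti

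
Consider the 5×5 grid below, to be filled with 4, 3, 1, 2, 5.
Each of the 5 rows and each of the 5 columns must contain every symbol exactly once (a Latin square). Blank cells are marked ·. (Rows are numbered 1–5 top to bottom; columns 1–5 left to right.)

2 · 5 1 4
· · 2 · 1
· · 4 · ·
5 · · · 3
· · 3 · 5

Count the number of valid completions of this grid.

Row 1, column 2: eliminating its row and column leaves {3}.
Row 2, column 1: eliminating its row and column leaves {4, 3}.
Row 2, column 2: eliminating its row and column leaves {4, 3, 5}.
Row 2, column 4: eliminating its row and column leaves {4, 3, 5}.
Row 3, column 1: eliminating its row and column leaves {3, 1}.
Row 3, column 2: eliminating its row and column leaves {3, 1, 2, 5}.
Row 3, column 4: eliminating its row and column leaves {3, 2, 5}.
Row 3, column 5: eliminating its row and column leaves {2}.
Row 4, column 2: eliminating its row and column leaves {4, 1, 2}.
Row 4, column 3: eliminating its row and column leaves {1}.
Row 4, column 4: eliminating its row and column leaves {4, 2}.
Row 5, column 1: eliminating its row and column leaves {4, 1}.
Row 5, column 2: eliminating its row and column leaves {4, 1, 2}.
Row 5, column 4: eliminating its row and column leaves {4, 2}.
Enumerating the assignments across these blanks that avoid any row or column repeat gives 3 completions.

3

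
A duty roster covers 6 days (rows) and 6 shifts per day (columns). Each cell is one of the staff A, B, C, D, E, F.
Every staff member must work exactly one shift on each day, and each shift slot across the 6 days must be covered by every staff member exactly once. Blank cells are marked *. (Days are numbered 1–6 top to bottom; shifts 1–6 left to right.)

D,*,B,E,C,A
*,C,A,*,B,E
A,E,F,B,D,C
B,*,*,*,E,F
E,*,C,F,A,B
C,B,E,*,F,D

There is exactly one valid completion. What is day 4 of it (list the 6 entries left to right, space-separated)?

B A D C E F

Day 4, shift 3: day 4 has {B, E, F} and shift 3 has {A, B, C, E, F}, leaving only D.
Day 4, shift 2: day 4 has {B, D, E, F} and shift 2 has {B, C, E}, leaving only A.
Day 4, shift 4: day 4 has {A, B, D, E, F} and shift 4 has {B, E, F}, leaving only C.
So day 4 reads: B A D C E F.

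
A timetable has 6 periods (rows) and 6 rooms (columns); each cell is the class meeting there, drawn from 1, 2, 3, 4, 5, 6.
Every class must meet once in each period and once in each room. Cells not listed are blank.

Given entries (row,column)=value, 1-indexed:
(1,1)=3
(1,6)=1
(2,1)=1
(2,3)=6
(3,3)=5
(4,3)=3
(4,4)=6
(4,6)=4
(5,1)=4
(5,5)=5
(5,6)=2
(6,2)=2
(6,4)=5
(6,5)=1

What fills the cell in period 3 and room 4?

1

Period 4, room 5: period 4 has {3, 4, 6} and room 5 has {1, 5}, leaving only 2.
Period 4, room 1: period 4 has {2, 3, 4, 6} and room 1 has {1, 3, 4}, leaving only 5.
Period 4, room 2: period 4 has {2, 3, 4, 5, 6} and room 2 has {2}, leaving only 1.
Period 5, room 3: period 5 has {2, 4, 5} and room 3 has {3, 5, 6}, leaving only 1.
Period 5, room 4: period 5 has {1, 2, 4, 5} and room 4 has {5, 6}, leaving only 3.
Period 5, room 2: period 5 has {1, 2, 3, 4, 5} and room 2 has {1, 2}, leaving only 6.
Period 6, room 1: period 6 has {1, 2, 5} and room 1 has {1, 3, 4, 5}, leaving only 6.
Period 3, room 1: period 3 has {5} and room 1 has {1, 3, 4, 5, 6}, leaving only 2.
Period 6, room 3: period 6 has {1, 2, 5, 6} and room 3 has {1, 3, 5, 6}, leaving only 4.
Period 1, room 3: period 1 has {1, 3} and room 3 has {1, 3, 4, 5, 6}, leaving only 2.
Period 1, room 4: period 1 has {1, 2, 3} and room 4 has {3, 5, 6}, leaving only 4.
Period 3 already has {2, 5} and room 4 already has {3, 4, 5, 6}, so period 3, room 4 must be 1.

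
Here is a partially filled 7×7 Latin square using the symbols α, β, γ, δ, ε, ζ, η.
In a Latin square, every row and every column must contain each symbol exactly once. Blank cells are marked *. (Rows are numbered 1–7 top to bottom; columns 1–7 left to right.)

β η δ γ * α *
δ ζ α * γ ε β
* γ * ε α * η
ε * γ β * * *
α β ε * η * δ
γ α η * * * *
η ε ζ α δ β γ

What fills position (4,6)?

η

Row 2, column 4: row 2 has {α, β, γ, δ, ε, ζ} and column 4 has {α, β, γ, ε}, leaving only η.
Row 3, column 1: row 3 has {α, γ, ε, η} and column 1 has {α, β, γ, δ, ε, η}, leaving only ζ.
Row 3, column 3: row 3 has {α, γ, ε, ζ, η} and column 3 has {α, γ, δ, ε, ζ, η}, leaving only β.
Row 3, column 6: row 3 has {α, β, γ, ε, ζ, η} and column 6 has {α, β, ε}, leaving only δ.
Row 4, column 2: row 4 has {β, γ, ε} and column 2 has {α, β, γ, ε, ζ, η}, leaving only δ.
Row 4, column 5: row 4 has {β, γ, δ, ε} and column 5 has {α, γ, δ, η}, leaving only ζ.
Row 4 already has {β, γ, δ, ε, ζ} and column 6 already has {α, β, δ, ε}, so row 4, column 6 must be η.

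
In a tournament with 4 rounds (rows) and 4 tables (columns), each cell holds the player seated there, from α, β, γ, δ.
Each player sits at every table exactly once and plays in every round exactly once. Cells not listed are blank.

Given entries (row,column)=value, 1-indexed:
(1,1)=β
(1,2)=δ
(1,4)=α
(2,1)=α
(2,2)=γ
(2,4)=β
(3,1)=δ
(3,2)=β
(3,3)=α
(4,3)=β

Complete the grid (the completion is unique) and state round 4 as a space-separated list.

γ α β δ

Round 4, table 1: round 4 has {β} and table 1 has {α, β, δ}, leaving only γ.
Round 4, table 2: round 4 has {β, γ} and table 2 has {β, γ, δ}, leaving only α.
Round 4, table 4: round 4 has {α, β, γ} and table 4 has {α, β}, leaving only δ.
So round 4 reads: γ α β δ.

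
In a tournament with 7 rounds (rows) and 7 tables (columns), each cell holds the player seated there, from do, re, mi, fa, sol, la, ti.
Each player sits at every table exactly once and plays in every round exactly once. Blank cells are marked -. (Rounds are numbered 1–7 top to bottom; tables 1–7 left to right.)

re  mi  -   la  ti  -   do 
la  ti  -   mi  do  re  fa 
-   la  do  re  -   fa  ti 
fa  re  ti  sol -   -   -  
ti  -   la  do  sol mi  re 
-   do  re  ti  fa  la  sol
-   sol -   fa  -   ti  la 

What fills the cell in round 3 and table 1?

sol

Round 1, table 6: round 1 has {do, re, mi, la, ti} and table 6 has {re, mi, fa, la, ti}, leaving only sol.
Round 1, table 3: round 1 has {do, re, mi, sol, la, ti} and table 3 has {do, re, la, ti}, leaving only fa.
Round 2, table 3: round 2 has {do, re, mi, fa, la, ti} and table 3 has {do, re, fa, la, ti}, leaving only sol.
Round 3, table 5: round 3 has {do, re, fa, la, ti} and table 5 has {do, fa, sol, ti}, leaving only mi.
Round 3 already has {do, re, mi, fa, la, ti} and table 1 already has {re, fa, la, ti}, so round 3, table 1 must be sol.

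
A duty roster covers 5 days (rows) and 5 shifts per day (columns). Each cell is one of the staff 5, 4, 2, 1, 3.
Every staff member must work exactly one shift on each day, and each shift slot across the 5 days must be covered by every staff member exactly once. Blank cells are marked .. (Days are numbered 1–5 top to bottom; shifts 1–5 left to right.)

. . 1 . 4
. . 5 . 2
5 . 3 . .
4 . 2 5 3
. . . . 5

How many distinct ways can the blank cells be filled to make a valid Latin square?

3

Day 1, shift 1: eliminating its day and shift leaves {2, 3}.
Day 1, shift 2: eliminating its day and shift leaves {5, 2, 3}.
Day 1, shift 4: eliminating its day and shift leaves {2, 3}.
Day 2, shift 1: eliminating its day and shift leaves {1, 3}.
Day 2, shift 2: eliminating its day and shift leaves {4, 1, 3}.
Day 2, shift 4: eliminating its day and shift leaves {4, 1, 3}.
Day 3, shift 2: eliminating its day and shift leaves {4, 2, 1}.
Day 3, shift 4: eliminating its day and shift leaves {4, 2, 1}.
Day 3, shift 5: eliminating its day and shift leaves {1}.
Day 4, shift 2: eliminating its day and shift leaves {1}.
Day 5, shift 1: eliminating its day and shift leaves {2, 1, 3}.
Day 5, shift 2: eliminating its day and shift leaves {4, 2, 1, 3}.
Day 5, shift 3: eliminating its day and shift leaves {4}.
Day 5, shift 4: eliminating its day and shift leaves {4, 2, 1, 3}.
Enumerating the assignments across these blanks that avoid any day or shift repeat gives 3 completions.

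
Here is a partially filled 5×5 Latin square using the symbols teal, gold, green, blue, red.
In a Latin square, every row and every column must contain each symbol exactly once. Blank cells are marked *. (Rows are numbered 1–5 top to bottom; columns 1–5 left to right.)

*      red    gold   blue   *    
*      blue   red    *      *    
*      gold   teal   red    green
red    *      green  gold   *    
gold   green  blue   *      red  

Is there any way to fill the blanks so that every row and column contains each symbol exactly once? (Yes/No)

No row or column among the givens repeats a symbol, and propagating forced cells runs into no contradiction.
One valid completion exists (for instance, green red gold blue teal / teal blue red green gold / blue gold teal red green / red teal green gold blue / gold green blue teal red).

Yes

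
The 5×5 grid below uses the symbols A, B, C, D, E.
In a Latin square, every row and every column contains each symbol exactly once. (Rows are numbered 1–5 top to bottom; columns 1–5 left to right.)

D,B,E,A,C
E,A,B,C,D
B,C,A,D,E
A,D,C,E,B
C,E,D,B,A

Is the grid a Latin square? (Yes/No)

Yes

Each row is a permutation of the 5 symbols, and so is each column.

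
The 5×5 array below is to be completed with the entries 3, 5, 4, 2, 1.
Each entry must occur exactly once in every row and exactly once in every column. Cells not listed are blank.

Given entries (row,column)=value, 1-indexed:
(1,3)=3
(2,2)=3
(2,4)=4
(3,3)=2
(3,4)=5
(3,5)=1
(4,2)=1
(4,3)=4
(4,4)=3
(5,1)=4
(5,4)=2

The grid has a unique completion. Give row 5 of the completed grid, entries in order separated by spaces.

Row 5, column 2: row 5 has {4, 2} and column 2 has {3, 1}, leaving only 5.
Row 5, column 3: row 5 has {5, 4, 2} and column 3 has {3, 4, 2}, leaving only 1.
Row 5, column 5: row 5 has {5, 4, 2, 1} and column 5 has {1}, leaving only 3.
So row 5 reads: 4 5 1 2 3.

4 5 1 2 3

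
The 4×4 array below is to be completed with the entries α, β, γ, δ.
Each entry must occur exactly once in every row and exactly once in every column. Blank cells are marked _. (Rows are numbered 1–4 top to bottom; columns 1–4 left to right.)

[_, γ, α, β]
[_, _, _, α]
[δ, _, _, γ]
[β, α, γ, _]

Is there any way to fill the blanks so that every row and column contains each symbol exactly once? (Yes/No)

No

Row 1, column 1: row 1 together with column 1 already contain {α, β, γ, δ} — every symbol — so nothing can go there. The grid has no valid completion.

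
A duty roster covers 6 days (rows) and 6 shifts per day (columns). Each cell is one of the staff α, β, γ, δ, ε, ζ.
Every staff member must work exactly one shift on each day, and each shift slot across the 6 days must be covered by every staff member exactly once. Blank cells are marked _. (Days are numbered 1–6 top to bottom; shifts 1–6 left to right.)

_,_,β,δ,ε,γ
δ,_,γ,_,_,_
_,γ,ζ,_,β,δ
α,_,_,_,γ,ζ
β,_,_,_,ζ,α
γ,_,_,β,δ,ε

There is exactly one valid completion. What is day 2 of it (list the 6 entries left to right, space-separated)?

δ ε γ ζ α β

Day 2, shift 5: day 2 has {γ, δ} and shift 5 has {β, γ, δ, ε, ζ}, leaving only α.
Day 2, shift 6: day 2 has {α, γ, δ} and shift 6 has {α, γ, δ, ε, ζ}, leaving only β.
Day 1, shift 1: day 1 has {β, γ, δ, ε} and shift 1 has {α, β, γ, δ}, leaving only ζ.
Day 1, shift 2: day 1 has {β, γ, δ, ε, ζ} and shift 2 has {γ}, leaving only α.
Day 3, shift 1: day 3 has {β, γ, δ, ζ} and shift 1 has {α, β, γ, δ, ζ}, leaving only ε.
Day 3, shift 4: day 3 has {β, γ, δ, ε, ζ} and shift 4 has {β, δ}, leaving only α.
Day 4, shift 4: day 4 has {α, γ, ζ} and shift 4 has {α, β, δ}, leaving only ε.
Day 2, shift 4: day 2 has {α, β, γ, δ} and shift 4 has {α, β, δ, ε}, leaving only ζ.
Day 2, shift 2: day 2 has {α, β, γ, δ, ζ} and shift 2 has {α, γ}, leaving only ε.
So day 2 reads: δ ε γ ζ α β.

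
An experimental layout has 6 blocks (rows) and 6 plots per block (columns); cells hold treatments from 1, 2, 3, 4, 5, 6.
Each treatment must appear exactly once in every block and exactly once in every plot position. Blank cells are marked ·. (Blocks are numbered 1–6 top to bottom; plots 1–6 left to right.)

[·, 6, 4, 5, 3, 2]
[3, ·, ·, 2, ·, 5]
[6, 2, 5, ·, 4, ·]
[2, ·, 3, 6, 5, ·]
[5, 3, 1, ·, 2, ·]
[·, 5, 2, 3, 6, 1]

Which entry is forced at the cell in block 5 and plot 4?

4

Block 5 already has {1, 2, 3, 5} and plot 4 already has {2, 3, 5, 6}, so block 5, plot 4 must be 4.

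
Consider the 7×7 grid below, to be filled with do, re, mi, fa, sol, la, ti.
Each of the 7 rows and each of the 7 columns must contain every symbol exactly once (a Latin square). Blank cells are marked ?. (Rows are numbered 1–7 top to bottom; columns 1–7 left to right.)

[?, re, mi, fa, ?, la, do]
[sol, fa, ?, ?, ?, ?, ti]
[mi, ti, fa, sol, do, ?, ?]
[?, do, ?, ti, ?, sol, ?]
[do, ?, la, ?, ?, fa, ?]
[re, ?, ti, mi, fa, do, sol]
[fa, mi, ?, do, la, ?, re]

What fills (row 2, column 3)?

do

Row 1, column 1: row 1 has {do, re, mi, fa, la} and column 1 has {do, re, mi, fa, sol}, leaving only ti.
Row 1, column 5: row 1 has {do, re, mi, fa, la, ti} and column 5 has {do, fa, la}, leaving only sol.
Row 3, column 6: row 3 has {do, mi, fa, sol, ti} and column 6 has {do, fa, sol, la}, leaving only re.
Row 2, column 6: row 2 has {fa, sol, ti} and column 6 has {do, re, fa, sol, la}, leaving only mi.
Row 2, column 5: row 2 has {mi, fa, sol, ti} and column 5 has {do, fa, sol, la}, leaving only re.
Row 2 already has {re, mi, fa, sol, ti} and column 3 already has {mi, fa, la, ti}, so row 2, column 3 must be do.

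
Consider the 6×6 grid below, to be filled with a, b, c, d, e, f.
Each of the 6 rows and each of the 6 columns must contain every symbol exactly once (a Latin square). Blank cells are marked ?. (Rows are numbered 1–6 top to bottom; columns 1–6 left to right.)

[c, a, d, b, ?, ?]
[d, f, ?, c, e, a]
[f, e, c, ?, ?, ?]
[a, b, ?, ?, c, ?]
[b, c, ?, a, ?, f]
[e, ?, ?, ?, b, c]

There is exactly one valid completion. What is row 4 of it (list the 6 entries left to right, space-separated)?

Row 1, column 5: row 1 has {a, b, c, d} and column 5 has {b, c, e}, leaving only f.
Row 1, column 6: row 1 has {a, b, c, d, f} and column 6 has {a, c, f}, leaving only e.
Row 4, column 6: row 4 has {a, b, c} and column 6 has {a, c, e, f}, leaving only d.
Row 2, column 3: row 2 has {a, c, d, e, f} and column 3 has {c, d}, leaving only b.
Row 3, column 4: row 3 has {c, e, f} and column 4 has {a, b, c}, leaving only d.
Row 3, column 5: row 3 has {c, d, e, f} and column 5 has {b, c, e, f}, leaving only a.
Row 3, column 6: row 3 has {a, c, d, e, f} and column 6 has {a, c, d, e, f}, leaving only b.
Row 5, column 3: row 5 has {a, b, c, f} and column 3 has {b, c, d}, leaving only e.
Row 4, column 3: row 4 has {a, b, c, d} and column 3 has {b, c, d, e}, leaving only f.
Row 4, column 4: row 4 has {a, b, c, d, f} and column 4 has {a, b, c, d}, leaving only e.
So row 4 reads: a b f e c d.

a b f e c d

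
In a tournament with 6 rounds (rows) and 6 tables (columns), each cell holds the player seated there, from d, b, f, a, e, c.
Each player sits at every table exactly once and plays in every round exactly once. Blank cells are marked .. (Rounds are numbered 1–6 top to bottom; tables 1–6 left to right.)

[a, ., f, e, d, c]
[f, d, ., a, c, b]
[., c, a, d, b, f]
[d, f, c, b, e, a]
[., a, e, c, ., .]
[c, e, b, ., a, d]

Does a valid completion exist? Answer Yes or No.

No

Round 2, table 3: round 2 together with table 3 already contain {d, b, f, a, e, c} — every symbol — so nothing can go there. The grid has no valid completion.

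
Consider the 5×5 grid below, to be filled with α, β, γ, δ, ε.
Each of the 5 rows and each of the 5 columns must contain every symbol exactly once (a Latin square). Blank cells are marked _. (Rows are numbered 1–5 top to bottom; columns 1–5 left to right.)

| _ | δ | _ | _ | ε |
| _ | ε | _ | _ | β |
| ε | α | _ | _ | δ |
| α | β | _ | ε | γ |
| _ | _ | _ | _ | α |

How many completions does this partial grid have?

3

Row 1, column 1: eliminating its row and column leaves {β, γ}.
Row 1, column 3: eliminating its row and column leaves {α, β, γ}.
Row 1, column 4: eliminating its row and column leaves {α, β, γ}.
Row 2, column 1: eliminating its row and column leaves {γ, δ}.
Row 2, column 3: eliminating its row and column leaves {α, γ, δ}.
Row 2, column 4: eliminating its row and column leaves {α, γ, δ}.
Row 3, column 3: eliminating its row and column leaves {β, γ}.
Row 3, column 4: eliminating its row and column leaves {β, γ}.
Row 4, column 3: eliminating its row and column leaves {δ}.
Row 5, column 1: eliminating its row and column leaves {β, γ, δ}.
Row 5, column 2: eliminating its row and column leaves {γ}.
Row 5, column 3: eliminating its row and column leaves {β, γ, δ, ε}.
Row 5, column 4: eliminating its row and column leaves {β, γ, δ}.
Enumerating the assignments across these blanks that avoid any row or column repeat gives 3 completions.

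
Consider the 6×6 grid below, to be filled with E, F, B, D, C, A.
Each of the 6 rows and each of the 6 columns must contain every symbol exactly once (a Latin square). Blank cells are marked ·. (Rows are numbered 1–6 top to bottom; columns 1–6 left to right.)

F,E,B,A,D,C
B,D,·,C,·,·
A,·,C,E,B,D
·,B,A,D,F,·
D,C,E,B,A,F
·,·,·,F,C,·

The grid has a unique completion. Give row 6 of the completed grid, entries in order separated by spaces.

Row 6, column 1: row 6 has {F, C} and column 1 has {F, B, D, A}, leaving only E.
Row 6, column 2: row 6 has {E, F, C} and column 2 has {E, B, D, C}, leaving only A.
Row 6, column 3: row 6 has {E, F, C, A} and column 3 has {E, B, C, A}, leaving only D.
Row 6, column 6: row 6 has {E, F, D, C, A} and column 6 has {F, D, C}, leaving only B.
So row 6 reads: E A D F C B.

E A D F C B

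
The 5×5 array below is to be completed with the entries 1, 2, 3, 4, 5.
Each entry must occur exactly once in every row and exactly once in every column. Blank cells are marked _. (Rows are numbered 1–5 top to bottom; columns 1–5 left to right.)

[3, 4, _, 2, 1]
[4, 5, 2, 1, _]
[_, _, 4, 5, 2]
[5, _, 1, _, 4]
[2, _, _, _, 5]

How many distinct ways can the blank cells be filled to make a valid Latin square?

Row 1, column 3: eliminating its row and column leaves {5}.
Row 2, column 5: eliminating its row and column leaves {3}.
Row 3, column 1: eliminating its row and column leaves {1}.
Row 3, column 2: eliminating its row and column leaves {1, 3}.
Row 4, column 2: eliminating its row and column leaves {2, 3}.
Row 4, column 4: eliminating its row and column leaves {3}.
Row 5, column 2: eliminating its row and column leaves {1, 3}.
Row 5, column 3: eliminating its row and column leaves {3}.
Row 5, column 4: eliminating its row and column leaves {3, 4}.
Only one assignment across all blanks avoids any row or column repeat, giving 1 completion.

1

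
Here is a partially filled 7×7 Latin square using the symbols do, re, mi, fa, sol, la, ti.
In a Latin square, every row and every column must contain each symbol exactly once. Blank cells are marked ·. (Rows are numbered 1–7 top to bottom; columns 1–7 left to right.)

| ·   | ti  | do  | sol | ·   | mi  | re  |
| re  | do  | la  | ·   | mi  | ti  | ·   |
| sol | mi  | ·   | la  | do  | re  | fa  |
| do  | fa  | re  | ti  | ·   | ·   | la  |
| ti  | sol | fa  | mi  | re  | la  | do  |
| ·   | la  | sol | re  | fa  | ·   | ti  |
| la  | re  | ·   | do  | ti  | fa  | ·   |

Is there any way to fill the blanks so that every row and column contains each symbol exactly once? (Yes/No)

Row 1, column 1: row 1 has {do, re, mi, sol, ti} and column 1 has {do, re, sol, la, ti}, so it must be fa.
Row 1, column 5: row 1 has {do, re, mi, fa, sol, ti} and column 5 has {do, re, mi, fa, ti}, so it must be la.
Row 2, column 4: row 2 has {do, re, mi, la, ti} and column 4 has {do, re, mi, sol, la, ti}, so it must be fa.
Row 2, column 7: row 2 has {do, re, mi, fa, la, ti} and column 7 has {do, re, fa, la, ti}, so it must be sol.
Row 3, column 3: row 3 has {do, re, mi, fa, sol, la} and column 3 has {do, re, fa, sol, la}, so it must be ti.
Row 4, column 5: row 4 has {do, re, fa, la, ti} and column 5 has {do, re, mi, fa, la, ti}, so it must be sol.
Now row 4, column 6: row 4 together with column 6 already contain {do, re, mi, fa, sol, la, ti} — every symbol — so nothing can go there. The grid has no valid completion.

No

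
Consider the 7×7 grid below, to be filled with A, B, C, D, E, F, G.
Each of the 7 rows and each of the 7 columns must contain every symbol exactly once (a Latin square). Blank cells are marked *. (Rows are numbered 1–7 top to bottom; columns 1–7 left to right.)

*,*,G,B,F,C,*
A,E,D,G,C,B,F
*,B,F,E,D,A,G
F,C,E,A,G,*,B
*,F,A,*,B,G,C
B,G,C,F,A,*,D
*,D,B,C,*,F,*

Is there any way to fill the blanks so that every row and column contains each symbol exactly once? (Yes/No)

Yes

No row or column among the givens repeats a symbol, and propagating forced cells runs into no contradiction.
One valid completion exists (for instance, D A G B F C E / A E D G C B F / C B F E D A G / F C E A G D B / E F A D B G C / B G C F A E D / G D B C E F A).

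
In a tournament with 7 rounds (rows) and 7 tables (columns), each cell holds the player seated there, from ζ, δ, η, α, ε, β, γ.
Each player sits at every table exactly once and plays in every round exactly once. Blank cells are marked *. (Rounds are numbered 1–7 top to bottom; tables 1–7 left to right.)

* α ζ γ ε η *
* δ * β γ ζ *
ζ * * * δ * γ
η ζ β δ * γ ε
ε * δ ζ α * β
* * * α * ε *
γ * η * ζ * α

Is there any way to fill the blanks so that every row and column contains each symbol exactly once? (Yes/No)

Round 4, table 5: round 4 together with table 5 already contain {ζ, δ, η, α, ε, β, γ} — every symbol — so nothing can go there. The grid has no valid completion.

No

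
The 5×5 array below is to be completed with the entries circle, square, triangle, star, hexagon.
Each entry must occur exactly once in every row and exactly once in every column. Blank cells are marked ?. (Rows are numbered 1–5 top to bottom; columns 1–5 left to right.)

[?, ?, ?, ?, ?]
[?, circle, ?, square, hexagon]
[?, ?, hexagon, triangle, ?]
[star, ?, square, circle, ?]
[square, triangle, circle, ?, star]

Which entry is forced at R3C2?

star

Row 2, column 1: row 2 has {circle, square, hexagon} and column 1 has {square, star}, leaving only triangle.
Row 2, column 3: row 2 has {circle, square, triangle, hexagon} and column 3 has {circle, square, hexagon}, leaving only star.
Row 1, column 3: row 1 has {} and column 3 has {circle, square, star, hexagon}, leaving only triangle.
Row 3, column 1: row 3 has {triangle, hexagon} and column 1 has {square, triangle, star}, leaving only circle.
Row 1, column 1: row 1 has {triangle} and column 1 has {circle, square, triangle, star}, leaving only hexagon.
Row 1, column 4: row 1 has {triangle, hexagon} and column 4 has {circle, square, triangle}, leaving only star.
Row 1, column 2: row 1 has {triangle, star, hexagon} and column 2 has {circle, triangle}, leaving only square.
Row 3 already has {circle, triangle, hexagon} and column 2 already has {circle, square, triangle}, so row 3, column 2 must be star.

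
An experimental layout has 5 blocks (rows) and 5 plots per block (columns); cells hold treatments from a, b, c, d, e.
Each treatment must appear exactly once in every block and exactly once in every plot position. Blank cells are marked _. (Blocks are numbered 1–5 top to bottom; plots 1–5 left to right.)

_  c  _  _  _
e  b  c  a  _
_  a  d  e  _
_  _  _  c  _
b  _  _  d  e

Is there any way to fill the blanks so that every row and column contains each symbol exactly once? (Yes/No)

No

Block 5, plot 2: block 5 together with plot 2 already contain {a, b, c, d, e} — every symbol — so nothing can go there. The grid has no valid completion.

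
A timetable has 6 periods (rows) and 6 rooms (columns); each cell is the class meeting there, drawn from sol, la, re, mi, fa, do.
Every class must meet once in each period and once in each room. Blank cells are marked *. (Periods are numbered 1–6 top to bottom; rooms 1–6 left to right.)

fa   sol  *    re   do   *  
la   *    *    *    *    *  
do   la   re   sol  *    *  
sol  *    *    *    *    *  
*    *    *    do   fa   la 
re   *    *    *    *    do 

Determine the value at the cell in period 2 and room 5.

re

Period 1, room 6: period 1 has {sol, re, fa, do} and room 6 has {la, do}, leaving only mi.
Period 1, room 3: period 1 has {sol, re, mi, fa, do} and room 3 has {re}, leaving only la.
Period 3, room 5: period 3 has {sol, la, re, do} and room 5 has {fa, do}, leaving only mi.
Period 3, room 6: period 3 has {sol, la, re, mi, do} and room 6 has {la, mi, do}, leaving only fa.
Period 4, room 6: period 4 has {sol} and room 6 has {la, mi, fa, do}, leaving only re.
Period 2, room 6: period 2 has {la} and room 6 has {la, re, mi, fa, do}, leaving only sol.
Period 2 already has {sol, la} and room 5 already has {mi, fa, do}, so period 2, room 5 must be re.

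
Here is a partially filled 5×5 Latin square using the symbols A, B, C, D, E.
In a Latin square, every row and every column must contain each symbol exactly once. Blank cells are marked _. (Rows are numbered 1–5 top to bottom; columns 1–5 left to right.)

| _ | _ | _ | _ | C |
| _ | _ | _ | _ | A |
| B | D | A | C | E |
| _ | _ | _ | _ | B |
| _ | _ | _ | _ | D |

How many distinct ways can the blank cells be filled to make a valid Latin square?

Row 1, column 1: eliminating its row and column leaves {A, D, E}.
Row 1, column 2: eliminating its row and column leaves {A, B, E}.
Row 1, column 3: eliminating its row and column leaves {B, D, E}.
Row 1, column 4: eliminating its row and column leaves {A, B, D, E}.
Row 2, column 1: eliminating its row and column leaves {C, D, E}.
Row 2, column 2: eliminating its row and column leaves {B, C, E}.
Row 2, column 3: eliminating its row and column leaves {B, C, D, E}.
Row 2, column 4: eliminating its row and column leaves {B, D, E}.
Row 4, column 1: eliminating its row and column leaves {A, C, D, E}.
Row 4, column 2: eliminating its row and column leaves {A, C, E}.
Row 4, column 3: eliminating its row and column leaves {C, D, E}.
Row 4, column 4: eliminating its row and column leaves {A, D, E}.
Row 5, column 1: eliminating its row and column leaves {A, C, E}.
Row 5, column 2: eliminating its row and column leaves {A, B, C, E}.
Row 5, column 3: eliminating its row and column leaves {B, C, E}.
Row 5, column 4: eliminating its row and column leaves {A, B, E}.
Enumerating the assignments across these blanks that avoid any row or column repeat gives 56 completions.

56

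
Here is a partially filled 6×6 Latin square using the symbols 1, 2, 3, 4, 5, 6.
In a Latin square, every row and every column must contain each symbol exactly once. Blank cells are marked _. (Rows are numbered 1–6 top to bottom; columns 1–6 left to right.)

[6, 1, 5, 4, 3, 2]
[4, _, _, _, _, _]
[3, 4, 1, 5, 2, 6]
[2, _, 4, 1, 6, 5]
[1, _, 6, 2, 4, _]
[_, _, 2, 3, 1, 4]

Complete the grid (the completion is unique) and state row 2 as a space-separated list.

4 2 3 6 5 1

Row 2, column 3: row 2 has {4} and column 3 has {1, 2, 4, 5, 6}, leaving only 3.
Row 2, column 4: row 2 has {3, 4} and column 4 has {1, 2, 3, 4, 5}, leaving only 6.
Row 2, column 5: row 2 has {3, 4, 6} and column 5 has {1, 2, 3, 4, 6}, leaving only 5.
Row 2, column 2: row 2 has {3, 4, 5, 6} and column 2 has {1, 4}, leaving only 2.
Row 2, column 6: row 2 has {2, 3, 4, 5, 6} and column 6 has {2, 4, 5, 6}, leaving only 1.
So row 2 reads: 4 2 3 6 5 1.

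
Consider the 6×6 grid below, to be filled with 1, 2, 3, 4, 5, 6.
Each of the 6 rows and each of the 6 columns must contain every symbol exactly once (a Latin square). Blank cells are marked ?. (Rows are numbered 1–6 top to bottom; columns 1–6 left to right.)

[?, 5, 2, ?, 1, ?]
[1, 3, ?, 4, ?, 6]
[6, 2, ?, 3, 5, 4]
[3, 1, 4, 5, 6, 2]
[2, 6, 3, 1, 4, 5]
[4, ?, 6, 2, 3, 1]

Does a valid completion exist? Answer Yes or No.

No

Row 1, column 1: row 1 together with column 1 already contain {1, 2, 3, 4, 5, 6} — every symbol — so nothing can go there. The grid has no valid completion.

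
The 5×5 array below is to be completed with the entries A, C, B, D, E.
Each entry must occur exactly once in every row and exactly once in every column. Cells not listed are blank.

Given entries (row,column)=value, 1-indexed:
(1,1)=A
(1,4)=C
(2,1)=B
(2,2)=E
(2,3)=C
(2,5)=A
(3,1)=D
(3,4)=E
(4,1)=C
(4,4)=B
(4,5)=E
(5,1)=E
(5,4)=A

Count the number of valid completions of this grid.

3

Row 1, column 2: eliminating its row and column leaves {B, D}.
Row 1, column 3: eliminating its row and column leaves {B, D, E}.
Row 1, column 5: eliminating its row and column leaves {B, D}.
Row 2, column 4: eliminating its row and column leaves {D}.
Row 3, column 2: eliminating its row and column leaves {A, C, B}.
Row 3, column 3: eliminating its row and column leaves {A, B}.
Row 3, column 5: eliminating its row and column leaves {C, B}.
Row 4, column 2: eliminating its row and column leaves {A, D}.
Row 4, column 3: eliminating its row and column leaves {A, D}.
Row 5, column 2: eliminating its row and column leaves {C, B, D}.
Row 5, column 3: eliminating its row and column leaves {B, D}.
Row 5, column 5: eliminating its row and column leaves {C, B, D}.
Enumerating the assignments across these blanks that avoid any row or column repeat gives 3 completions.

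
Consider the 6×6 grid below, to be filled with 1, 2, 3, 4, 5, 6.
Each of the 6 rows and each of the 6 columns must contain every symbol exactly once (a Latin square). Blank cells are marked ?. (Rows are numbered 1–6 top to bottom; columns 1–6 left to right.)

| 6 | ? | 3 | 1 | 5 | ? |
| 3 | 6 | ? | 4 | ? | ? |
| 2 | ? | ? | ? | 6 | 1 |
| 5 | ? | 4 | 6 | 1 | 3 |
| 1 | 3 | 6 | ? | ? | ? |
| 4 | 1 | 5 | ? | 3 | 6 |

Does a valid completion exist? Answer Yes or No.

No

Row 3, column 3: row 3 together with column 3 already contain {1, 2, 3, 4, 5, 6} — every symbol — so nothing can go there. The grid has no valid completion.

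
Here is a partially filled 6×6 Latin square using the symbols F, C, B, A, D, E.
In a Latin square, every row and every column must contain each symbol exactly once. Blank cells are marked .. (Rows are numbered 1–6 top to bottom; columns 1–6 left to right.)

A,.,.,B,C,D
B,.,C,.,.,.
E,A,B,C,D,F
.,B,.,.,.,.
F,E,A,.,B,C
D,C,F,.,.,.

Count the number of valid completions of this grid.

Row 1, column 2: eliminating its row and column leaves {F}.
Row 1, column 3: eliminating its row and column leaves {E}.
Row 2, column 2: eliminating its row and column leaves {F, D}.
Row 2, column 4: eliminating its row and column leaves {F, A, D, E}.
Row 2, column 5: eliminating its row and column leaves {F, A, E}.
Row 2, column 6: eliminating its row and column leaves {A, E}.
Row 4, column 1: eliminating its row and column leaves {C}.
Row 4, column 3: eliminating its row and column leaves {D, E}.
Row 4, column 4: eliminating its row and column leaves {F, A, D, E}.
Row 4, column 5: eliminating its row and column leaves {F, A, E}.
Row 4, column 6: eliminating its row and column leaves {A, E}.
Row 5, column 4: eliminating its row and column leaves {D}.
Row 6, column 4: eliminating its row and column leaves {A, E}.
Row 6, column 5: eliminating its row and column leaves {A, E}.
Row 6, column 6: eliminating its row and column leaves {B, A, E}.
Enumerating the assignments across these blanks that avoid any row or column repeat gives 4 completions.

4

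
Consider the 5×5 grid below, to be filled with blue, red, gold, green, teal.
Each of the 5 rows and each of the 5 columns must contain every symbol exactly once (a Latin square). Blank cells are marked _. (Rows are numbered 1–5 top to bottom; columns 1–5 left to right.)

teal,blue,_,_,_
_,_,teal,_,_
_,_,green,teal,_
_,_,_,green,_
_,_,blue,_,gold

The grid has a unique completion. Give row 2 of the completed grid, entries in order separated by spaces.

gold green teal blue red

Row 5, column 4: row 5 has {blue, gold} and column 4 has {green, teal}, leaving only red.
Row 1, column 4: row 1 has {blue, teal} and column 4 has {red, green, teal}, leaving only gold.
Row 2, column 4: row 2 has {teal} and column 4 has {red, gold, green, teal}, leaving only blue.
Row 1, column 3: row 1 has {blue, gold, teal} and column 3 has {blue, green, teal}, leaving only red.
Row 1, column 5: row 1 has {blue, red, gold, teal} and column 5 has {gold}, leaving only green.
Row 2, column 5: row 2 has {blue, teal} and column 5 has {gold, green}, leaving only red.
Row 3, column 5: row 3 has {green, teal} and column 5 has {red, gold, green}, leaving only blue.
Row 4, column 3: row 4 has {green} and column 3 has {blue, red, green, teal}, leaving only gold.
Row 4, column 5: row 4 has {gold, green} and column 5 has {blue, red, gold, green}, leaving only teal.
Row 4, column 2: row 4 has {gold, green, teal} and column 2 has {blue}, leaving only red.
Row 3, column 2: row 3 has {blue, green, teal} and column 2 has {blue, red}, leaving only gold.
Row 2, column 2: row 2 has {blue, red, teal} and column 2 has {blue, red, gold}, leaving only green.
Row 2, column 1: row 2 has {blue, red, green, teal} and column 1 has {teal}, leaving only gold.
So row 2 reads: gold green teal blue red.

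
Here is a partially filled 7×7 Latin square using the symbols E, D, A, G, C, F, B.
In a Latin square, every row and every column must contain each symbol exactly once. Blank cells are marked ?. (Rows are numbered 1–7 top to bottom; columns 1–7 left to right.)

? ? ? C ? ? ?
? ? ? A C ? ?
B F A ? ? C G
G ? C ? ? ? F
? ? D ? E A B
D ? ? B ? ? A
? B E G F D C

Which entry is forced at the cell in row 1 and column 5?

Row 3, column 5: row 3 has {A, G, C, F, B} and column 5 has {E, C, F}, leaving only D.
Row 3, column 4: row 3 has {D, A, G, C, F, B} and column 4 has {A, G, C, B}, leaving only E.
Row 4, column 4: row 4 has {G, C, F} and column 4 has {E, A, G, C, B}, leaving only D.
Row 5, column 4: row 5 has {E, D, A, B} and column 4 has {E, D, A, G, C, B}, leaving only F.
Row 5, column 1: row 5 has {E, D, A, F, B} and column 1 has {D, G, B}, leaving only C.
Row 5, column 2: row 5 has {E, D, A, C, F, B} and column 2 has {F, B}, leaving only G.
Row 6, column 5: row 6 has {D, A, B} and column 5 has {E, D, C, F}, leaving only G.
Row 6, column 3: row 6 has {D, A, G, B} and column 3 has {E, D, A, C}, leaving only F.
Row 6, column 6: row 6 has {D, A, G, F, B} and column 6 has {D, A, C}, leaving only E.
Row 4, column 6: row 4 has {D, G, C, F} and column 6 has {E, D, A, C}, leaving only B.
Row 4, column 5: row 4 has {D, G, C, F, B} and column 5 has {E, D, G, C, F}, leaving only A.
Row 1 already has {C} and column 5 already has {E, D, A, G, C, F}, so row 1, column 5 must be B.

B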